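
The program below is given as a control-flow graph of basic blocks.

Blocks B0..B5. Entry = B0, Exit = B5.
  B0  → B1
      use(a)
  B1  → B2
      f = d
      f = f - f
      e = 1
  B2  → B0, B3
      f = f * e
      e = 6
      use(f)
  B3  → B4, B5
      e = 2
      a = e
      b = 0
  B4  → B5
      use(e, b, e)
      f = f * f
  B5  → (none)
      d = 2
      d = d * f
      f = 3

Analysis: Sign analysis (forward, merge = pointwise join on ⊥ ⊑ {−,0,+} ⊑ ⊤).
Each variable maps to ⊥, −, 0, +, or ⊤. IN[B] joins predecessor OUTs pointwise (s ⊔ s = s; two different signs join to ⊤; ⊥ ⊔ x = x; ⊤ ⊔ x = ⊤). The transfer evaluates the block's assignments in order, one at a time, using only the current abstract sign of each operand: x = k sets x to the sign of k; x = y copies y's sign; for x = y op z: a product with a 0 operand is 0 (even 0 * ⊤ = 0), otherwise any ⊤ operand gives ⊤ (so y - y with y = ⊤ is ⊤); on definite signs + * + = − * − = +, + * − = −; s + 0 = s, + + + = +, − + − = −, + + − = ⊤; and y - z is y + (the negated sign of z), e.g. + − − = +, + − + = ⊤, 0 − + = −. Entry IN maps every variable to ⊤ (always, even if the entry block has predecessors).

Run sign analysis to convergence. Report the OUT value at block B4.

Fixpoint table:
  B0:  IN=(all ⊤)  OUT=(all ⊤)
  B1:  IN=(all ⊤)  OUT={e:+; rest ⊤}
  B2:  IN={e:+; rest ⊤}  OUT={e:+; rest ⊤}
  B3:  IN={e:+; rest ⊤}  OUT={a:+, b:0, e:+; rest ⊤}
  B4:  IN={a:+, b:0, e:+; rest ⊤}  OUT={a:+, b:0, e:+; rest ⊤}
  B5:  IN={a:+, b:0, e:+; rest ⊤}  OUT={a:+, b:0, e:+, f:+; rest ⊤}

Merge at B4: IN[B4] = OUT[B3] = {a: +, b: 0, c: ⊤, d: ⊤, e: +, f: ⊤}
Applying B4's transfer function to that IN value gives OUT[B4] (row B4 above).

Answer: {a: +, b: 0, c: ⊤, d: ⊤, e: +, f: ⊤}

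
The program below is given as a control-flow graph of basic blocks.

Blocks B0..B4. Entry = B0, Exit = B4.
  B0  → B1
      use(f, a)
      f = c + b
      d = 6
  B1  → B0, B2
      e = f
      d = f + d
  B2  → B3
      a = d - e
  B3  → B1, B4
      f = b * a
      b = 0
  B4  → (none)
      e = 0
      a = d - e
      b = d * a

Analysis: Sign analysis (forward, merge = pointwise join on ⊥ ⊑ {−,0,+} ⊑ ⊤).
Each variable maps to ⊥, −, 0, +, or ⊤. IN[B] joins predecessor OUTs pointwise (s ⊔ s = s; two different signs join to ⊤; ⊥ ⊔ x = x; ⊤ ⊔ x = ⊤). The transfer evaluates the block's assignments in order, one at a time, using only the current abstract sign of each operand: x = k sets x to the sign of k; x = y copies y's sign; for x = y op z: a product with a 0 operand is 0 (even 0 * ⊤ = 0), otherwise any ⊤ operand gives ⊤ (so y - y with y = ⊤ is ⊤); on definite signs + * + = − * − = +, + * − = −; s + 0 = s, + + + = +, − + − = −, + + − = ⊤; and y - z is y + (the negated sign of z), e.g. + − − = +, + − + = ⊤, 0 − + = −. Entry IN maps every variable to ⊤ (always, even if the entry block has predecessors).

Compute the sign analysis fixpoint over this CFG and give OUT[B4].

Converged values:
  B0: | IN=(all ⊤) | OUT={d:+; rest ⊤}
  B1: | IN=(all ⊤) | OUT=(all ⊤)
  B2: | IN=(all ⊤) | OUT=(all ⊤)
  B3: | IN=(all ⊤) | OUT={b:0; rest ⊤}
  B4: | IN={b:0; rest ⊤} | OUT={e:0; rest ⊤}

Merge at B4: IN[B4] = OUT[B3] = {a: ⊤, b: 0, c: ⊤, d: ⊤, e: ⊤, f: ⊤}
Applying B4's transfer function to that IN value gives OUT[B4] (row B4 above).

Answer: {a: ⊤, b: ⊤, c: ⊤, d: ⊤, e: 0, f: ⊤}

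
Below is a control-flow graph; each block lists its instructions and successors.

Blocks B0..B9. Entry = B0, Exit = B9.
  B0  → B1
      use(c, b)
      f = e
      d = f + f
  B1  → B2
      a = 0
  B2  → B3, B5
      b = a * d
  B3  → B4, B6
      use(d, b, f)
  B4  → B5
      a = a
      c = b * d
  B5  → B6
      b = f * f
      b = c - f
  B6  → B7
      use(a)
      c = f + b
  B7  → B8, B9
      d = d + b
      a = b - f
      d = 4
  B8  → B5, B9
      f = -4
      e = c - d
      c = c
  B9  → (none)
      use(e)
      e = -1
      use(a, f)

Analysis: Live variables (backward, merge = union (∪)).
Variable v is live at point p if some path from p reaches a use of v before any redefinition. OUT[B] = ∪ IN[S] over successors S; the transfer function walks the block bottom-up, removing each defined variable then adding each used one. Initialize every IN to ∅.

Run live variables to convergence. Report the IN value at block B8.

Converged values:
  B0:   IN={b, c, e}   OUT={c, d, e, f}
  B1:   IN={c, d, e, f}   OUT={a, c, d, e, f}
  B2:   IN={a, c, d, e, f}   OUT={a, b, c, d, e, f}
  B3:   IN={a, b, d, e, f}   OUT={a, b, d, e, f}
  B4:   IN={a, b, d, e, f}   OUT={a, c, d, e, f}
  B5:   IN={a, c, d, e, f}   OUT={a, b, d, e, f}
  B6:   IN={a, b, d, e, f}   OUT={b, c, d, e, f}
  B7:   IN={b, c, d, e, f}   OUT={a, c, d, e, f}
  B8:   IN={a, c, d}   OUT={a, c, d, e, f}
  B9:   IN={a, e, f}   OUT={}

Merge at B8: OUT[B8] = IN[B5] ⊔ IN[B9] = {a, c, d, e, f}
Applying B8's transfer function to that OUT value gives IN[B8] (row B8 above).

Answer: {a, c, d}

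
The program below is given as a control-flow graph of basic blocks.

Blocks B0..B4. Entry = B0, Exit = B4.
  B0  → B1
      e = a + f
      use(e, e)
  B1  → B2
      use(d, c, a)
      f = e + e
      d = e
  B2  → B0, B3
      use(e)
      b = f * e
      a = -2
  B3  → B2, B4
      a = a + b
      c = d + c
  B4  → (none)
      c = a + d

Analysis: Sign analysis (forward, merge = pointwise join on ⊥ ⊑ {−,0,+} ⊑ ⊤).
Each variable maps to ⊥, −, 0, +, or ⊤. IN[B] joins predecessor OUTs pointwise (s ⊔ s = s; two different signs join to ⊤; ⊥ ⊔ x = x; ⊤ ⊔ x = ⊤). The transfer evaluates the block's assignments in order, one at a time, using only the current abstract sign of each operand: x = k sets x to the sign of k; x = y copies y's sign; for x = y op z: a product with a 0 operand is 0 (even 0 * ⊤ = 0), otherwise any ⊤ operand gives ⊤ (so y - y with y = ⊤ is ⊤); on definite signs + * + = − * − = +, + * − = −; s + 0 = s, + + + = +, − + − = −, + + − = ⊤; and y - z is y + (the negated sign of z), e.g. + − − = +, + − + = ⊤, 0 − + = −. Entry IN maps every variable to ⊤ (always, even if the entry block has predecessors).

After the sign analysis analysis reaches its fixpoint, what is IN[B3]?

Answer: {a: -, b: ⊤, c: ⊤, d: ⊤, e: ⊤, f: ⊤}

Trace:
Fixpoint table:
  B0:  IN=(all ⊤)  OUT=(all ⊤)
  B1:  IN=(all ⊤)  OUT=(all ⊤)
  B2:  IN=(all ⊤)  OUT={a:-; rest ⊤}
  B3:  IN={a:-; rest ⊤}  OUT=(all ⊤)
  B4:  IN=(all ⊤)  OUT=(all ⊤)

Merge at B3: IN[B3] = OUT[B2] = {a: -, b: ⊤, c: ⊤, d: ⊤, e: ⊤, f: ⊤}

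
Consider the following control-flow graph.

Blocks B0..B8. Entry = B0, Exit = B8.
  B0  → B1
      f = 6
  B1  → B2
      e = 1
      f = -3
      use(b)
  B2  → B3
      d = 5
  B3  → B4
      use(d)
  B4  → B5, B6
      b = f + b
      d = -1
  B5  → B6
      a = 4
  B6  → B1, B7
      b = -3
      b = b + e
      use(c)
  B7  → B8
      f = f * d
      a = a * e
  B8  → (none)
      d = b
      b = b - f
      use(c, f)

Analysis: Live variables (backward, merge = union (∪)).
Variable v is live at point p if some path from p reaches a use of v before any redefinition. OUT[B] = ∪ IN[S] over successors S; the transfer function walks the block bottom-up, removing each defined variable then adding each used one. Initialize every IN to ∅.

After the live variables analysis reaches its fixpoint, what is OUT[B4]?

Converged values:
  B0:   IN={a, b, c}   OUT={a, b, c}
  B1:   IN={a, b, c}   OUT={a, b, c, e, f}
  B2:   IN={a, b, c, e, f}   OUT={a, b, c, d, e, f}
  B3:   IN={a, b, c, d, e, f}   OUT={a, b, c, e, f}
  B4:   IN={a, b, c, e, f}   OUT={a, c, d, e, f}
  B5:   IN={c, d, e, f}   OUT={a, c, d, e, f}
  B6:   IN={a, c, d, e, f}   OUT={a, b, c, d, e, f}
  B7:   IN={a, b, c, d, e, f}   OUT={b, c, f}
  B8:   IN={b, c, f}   OUT={}

Merge at B4: OUT[B4] = IN[B5] ⊔ IN[B6] = {a, c, d, e, f}

Answer: {a, c, d, e, f}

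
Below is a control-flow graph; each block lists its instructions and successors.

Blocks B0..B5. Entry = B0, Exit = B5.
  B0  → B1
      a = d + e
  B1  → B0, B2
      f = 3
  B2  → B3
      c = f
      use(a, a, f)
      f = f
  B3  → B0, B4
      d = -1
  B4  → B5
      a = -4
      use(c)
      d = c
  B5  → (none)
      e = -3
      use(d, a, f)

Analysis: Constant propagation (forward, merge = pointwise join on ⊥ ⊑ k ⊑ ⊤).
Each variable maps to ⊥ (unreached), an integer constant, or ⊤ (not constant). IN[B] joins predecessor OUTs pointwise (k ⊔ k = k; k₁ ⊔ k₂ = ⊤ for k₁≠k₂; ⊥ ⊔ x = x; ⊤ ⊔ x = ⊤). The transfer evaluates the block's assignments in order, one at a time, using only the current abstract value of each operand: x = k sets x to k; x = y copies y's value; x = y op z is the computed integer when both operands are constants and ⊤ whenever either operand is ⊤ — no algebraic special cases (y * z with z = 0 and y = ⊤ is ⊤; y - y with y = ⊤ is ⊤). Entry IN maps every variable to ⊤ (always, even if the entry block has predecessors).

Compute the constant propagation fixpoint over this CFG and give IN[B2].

Answer: {a: ⊤, b: ⊤, c: ⊤, d: ⊤, e: ⊤, f: 3}

Derivation:
Converged values:
  B0:   IN=(all ⊤)   OUT=(all ⊤)
  B1:   IN=(all ⊤)   OUT={f:3; rest ⊤}
  B2:   IN={f:3; rest ⊤}   OUT={c:3, f:3; rest ⊤}
  B3:   IN={c:3, f:3; rest ⊤}   OUT={c:3, d:-1, f:3; rest ⊤}
  B4:   IN={c:3, d:-1, f:3; rest ⊤}   OUT={a:-4, c:3, d:3, f:3; rest ⊤}
  B5:   IN={a:-4, c:3, d:3, f:3; rest ⊤}   OUT={a:-4, c:3, d:3, e:-3, f:3; rest ⊤}

Merge at B2: IN[B2] = OUT[B1] = {a: ⊤, b: ⊤, c: ⊤, d: ⊤, e: ⊤, f: 3}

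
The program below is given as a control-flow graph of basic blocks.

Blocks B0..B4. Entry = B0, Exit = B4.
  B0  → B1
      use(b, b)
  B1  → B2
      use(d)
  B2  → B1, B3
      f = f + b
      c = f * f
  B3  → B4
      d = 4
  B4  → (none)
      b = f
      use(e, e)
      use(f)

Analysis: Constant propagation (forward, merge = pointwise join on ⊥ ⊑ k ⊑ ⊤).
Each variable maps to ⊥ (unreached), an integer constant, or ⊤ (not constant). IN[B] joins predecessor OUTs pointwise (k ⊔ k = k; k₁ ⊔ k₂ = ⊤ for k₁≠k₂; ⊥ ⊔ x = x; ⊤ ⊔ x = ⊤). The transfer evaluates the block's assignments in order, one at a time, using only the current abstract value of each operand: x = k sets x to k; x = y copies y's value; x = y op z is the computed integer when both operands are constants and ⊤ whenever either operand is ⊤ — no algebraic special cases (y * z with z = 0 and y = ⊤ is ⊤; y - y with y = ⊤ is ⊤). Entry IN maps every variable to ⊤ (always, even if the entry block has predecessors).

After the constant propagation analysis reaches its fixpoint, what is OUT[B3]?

Answer: {a: ⊤, b: ⊤, c: ⊤, d: 4, e: ⊤, f: ⊤}

Working:
Converged values:
  B0: | IN=(all ⊤) | OUT=(all ⊤)
  B1: | IN=(all ⊤) | OUT=(all ⊤)
  B2: | IN=(all ⊤) | OUT=(all ⊤)
  B3: | IN=(all ⊤) | OUT={d:4; rest ⊤}
  B4: | IN={d:4; rest ⊤} | OUT={d:4; rest ⊤}

Merge at B3: IN[B3] = OUT[B2] = {a: ⊤, b: ⊤, c: ⊤, d: ⊤, e: ⊤, f: ⊤}
Applying B3's transfer function to that IN value gives OUT[B3] (row B3 above).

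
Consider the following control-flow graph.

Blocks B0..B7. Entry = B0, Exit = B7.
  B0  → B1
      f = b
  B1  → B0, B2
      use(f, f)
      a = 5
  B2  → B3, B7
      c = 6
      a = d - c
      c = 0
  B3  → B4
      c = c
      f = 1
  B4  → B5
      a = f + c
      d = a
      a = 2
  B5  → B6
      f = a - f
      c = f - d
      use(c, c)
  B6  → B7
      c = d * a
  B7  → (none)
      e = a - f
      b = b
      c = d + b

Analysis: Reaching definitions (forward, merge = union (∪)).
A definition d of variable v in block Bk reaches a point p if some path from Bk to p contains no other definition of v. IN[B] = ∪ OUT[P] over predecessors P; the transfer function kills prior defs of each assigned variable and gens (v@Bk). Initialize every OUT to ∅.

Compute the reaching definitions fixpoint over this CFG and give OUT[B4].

Answer: {a@B4, c@B3, d@B4, f@B3}

Derivation:
Per-block solution:
  B0: | IN={a@B1, f@B0} | OUT={a@B1, f@B0}
  B1: | IN={a@B1, f@B0} | OUT={a@B1, f@B0}
  B2: | IN={a@B1, f@B0} | OUT={a@B2, c@B2, f@B0}
  B3: | IN={a@B2, c@B2, f@B0} | OUT={a@B2, c@B3, f@B3}
  B4: | IN={a@B2, c@B3, f@B3} | OUT={a@B4, c@B3, d@B4, f@B3}
  B5: | IN={a@B4, c@B3, d@B4, f@B3} | OUT={a@B4, c@B5, d@B4, f@B5}
  B6: | IN={a@B4, c@B5, d@B4, f@B5} | OUT={a@B4, c@B6, d@B4, f@B5}
  B7: | IN={a@B2, a@B4, c@B2, c@B6, d@B4, f@B0, f@B5} | OUT={a@B2, a@B4, b@B7, c@B7, d@B4, e@B7, f@B0, f@B5}

Merge at B4: IN[B4] = OUT[B3] = {a@B2, c@B3, f@B3}
Applying B4's transfer function to that IN value gives OUT[B4] (row B4 above).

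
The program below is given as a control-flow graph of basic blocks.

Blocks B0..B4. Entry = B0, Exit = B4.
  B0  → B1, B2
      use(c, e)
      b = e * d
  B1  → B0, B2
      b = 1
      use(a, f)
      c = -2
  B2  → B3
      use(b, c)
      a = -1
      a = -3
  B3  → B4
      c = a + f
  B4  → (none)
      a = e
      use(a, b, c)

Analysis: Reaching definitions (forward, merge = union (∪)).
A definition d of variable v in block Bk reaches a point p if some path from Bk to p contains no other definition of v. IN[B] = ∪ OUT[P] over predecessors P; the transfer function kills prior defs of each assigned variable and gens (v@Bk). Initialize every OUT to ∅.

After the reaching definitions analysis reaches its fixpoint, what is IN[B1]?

Answer: {b@B0, c@B1}

Working:
Per-block solution:
  B0:  IN={b@B1, c@B1}  OUT={b@B0, c@B1}
  B1:  IN={b@B0, c@B1}  OUT={b@B1, c@B1}
  B2:  IN={b@B0, b@B1, c@B1}  OUT={a@B2, b@B0, b@B1, c@B1}
  B3:  IN={a@B2, b@B0, b@B1, c@B1}  OUT={a@B2, b@B0, b@B1, c@B3}
  B4:  IN={a@B2, b@B0, b@B1, c@B3}  OUT={a@B4, b@B0, b@B1, c@B3}

Merge at B1: IN[B1] = OUT[B0] = {b@B0, c@B1}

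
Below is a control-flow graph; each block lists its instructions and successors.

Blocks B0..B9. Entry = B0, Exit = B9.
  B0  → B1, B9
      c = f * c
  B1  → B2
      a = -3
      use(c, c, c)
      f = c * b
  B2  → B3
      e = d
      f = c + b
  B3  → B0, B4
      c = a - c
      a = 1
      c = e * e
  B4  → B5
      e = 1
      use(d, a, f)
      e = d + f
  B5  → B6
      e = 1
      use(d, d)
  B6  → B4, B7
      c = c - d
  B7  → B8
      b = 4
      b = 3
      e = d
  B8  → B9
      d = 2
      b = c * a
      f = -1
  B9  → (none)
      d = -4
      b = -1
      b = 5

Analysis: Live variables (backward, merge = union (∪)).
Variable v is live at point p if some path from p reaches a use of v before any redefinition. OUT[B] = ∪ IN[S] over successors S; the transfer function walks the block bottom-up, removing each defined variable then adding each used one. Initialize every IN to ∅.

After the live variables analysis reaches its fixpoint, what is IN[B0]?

Per-block solution:
  B0:  IN={b, c, d, f}  OUT={b, c, d}
  B1:  IN={b, c, d}  OUT={a, b, c, d}
  B2:  IN={a, b, c, d}  OUT={a, b, c, d, e, f}
  B3:  IN={a, b, c, d, e, f}  OUT={a, b, c, d, f}
  B4:  IN={a, c, d, f}  OUT={a, c, d, f}
  B5:  IN={a, c, d, f}  OUT={a, c, d, f}
  B6:  IN={a, c, d, f}  OUT={a, c, d, f}
  B7:  IN={a, c, d}  OUT={a, c}
  B8:  IN={a, c}  OUT={}
  B9:  IN={}  OUT={}

Merge at B0: OUT[B0] = IN[B1] ⊔ IN[B9] = {b, c, d}
Applying B0's transfer function to that OUT value gives IN[B0] (row B0 above).

Answer: {b, c, d, f}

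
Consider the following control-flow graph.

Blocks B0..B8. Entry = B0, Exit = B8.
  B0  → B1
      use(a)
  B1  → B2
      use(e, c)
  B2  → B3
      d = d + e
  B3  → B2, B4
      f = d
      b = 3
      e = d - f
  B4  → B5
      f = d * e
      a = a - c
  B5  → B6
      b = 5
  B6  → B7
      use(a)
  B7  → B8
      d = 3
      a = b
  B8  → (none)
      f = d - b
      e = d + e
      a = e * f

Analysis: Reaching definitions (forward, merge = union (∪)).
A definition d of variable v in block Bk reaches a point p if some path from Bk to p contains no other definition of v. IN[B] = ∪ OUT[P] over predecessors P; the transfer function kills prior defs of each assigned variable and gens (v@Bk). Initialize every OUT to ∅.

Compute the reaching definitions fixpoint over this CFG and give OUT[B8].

Per-block solution:
  B0:  IN={}  OUT={}
  B1:  IN={}  OUT={}
  B2:  IN={b@B3, d@B2, e@B3, f@B3}  OUT={b@B3, d@B2, e@B3, f@B3}
  B3:  IN={b@B3, d@B2, e@B3, f@B3}  OUT={b@B3, d@B2, e@B3, f@B3}
  B4:  IN={b@B3, d@B2, e@B3, f@B3}  OUT={a@B4, b@B3, d@B2, e@B3, f@B4}
  B5:  IN={a@B4, b@B3, d@B2, e@B3, f@B4}  OUT={a@B4, b@B5, d@B2, e@B3, f@B4}
  B6:  IN={a@B4, b@B5, d@B2, e@B3, f@B4}  OUT={a@B4, b@B5, d@B2, e@B3, f@B4}
  B7:  IN={a@B4, b@B5, d@B2, e@B3, f@B4}  OUT={a@B7, b@B5, d@B7, e@B3, f@B4}
  B8:  IN={a@B7, b@B5, d@B7, e@B3, f@B4}  OUT={a@B8, b@B5, d@B7, e@B8, f@B8}

Merge at B8: IN[B8] = OUT[B7] = {a@B7, b@B5, d@B7, e@B3, f@B4}
Applying B8's transfer function to that IN value gives OUT[B8] (row B8 above).

Answer: {a@B8, b@B5, d@B7, e@B8, f@B8}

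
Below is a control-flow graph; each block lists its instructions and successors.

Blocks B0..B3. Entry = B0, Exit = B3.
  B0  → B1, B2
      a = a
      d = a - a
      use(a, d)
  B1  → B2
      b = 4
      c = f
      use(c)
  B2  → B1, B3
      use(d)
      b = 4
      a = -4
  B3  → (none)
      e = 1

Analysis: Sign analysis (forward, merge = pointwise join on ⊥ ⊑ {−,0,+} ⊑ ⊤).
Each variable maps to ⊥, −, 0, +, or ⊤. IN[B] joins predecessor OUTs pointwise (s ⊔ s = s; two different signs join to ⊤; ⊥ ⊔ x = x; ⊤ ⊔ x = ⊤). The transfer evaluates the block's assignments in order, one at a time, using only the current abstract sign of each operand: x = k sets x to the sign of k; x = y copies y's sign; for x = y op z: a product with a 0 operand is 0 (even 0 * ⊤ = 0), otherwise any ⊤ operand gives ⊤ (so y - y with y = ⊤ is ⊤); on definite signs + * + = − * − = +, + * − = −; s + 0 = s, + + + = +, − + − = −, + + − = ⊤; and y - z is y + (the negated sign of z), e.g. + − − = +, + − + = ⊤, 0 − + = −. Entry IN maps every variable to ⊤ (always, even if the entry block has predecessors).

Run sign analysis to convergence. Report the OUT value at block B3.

Answer: {a: -, b: +, c: ⊤, d: ⊤, e: +, f: ⊤}

Trace:
Converged values:
  B0:   IN=(all ⊤)   OUT=(all ⊤)
  B1:   IN=(all ⊤)   OUT={b:+; rest ⊤}
  B2:   IN=(all ⊤)   OUT={a:-, b:+; rest ⊤}
  B3:   IN={a:-, b:+; rest ⊤}   OUT={a:-, b:+, e:+; rest ⊤}

Merge at B3: IN[B3] = OUT[B2] = {a: -, b: +, c: ⊤, d: ⊤, e: ⊤, f: ⊤}
Applying B3's transfer function to that IN value gives OUT[B3] (row B3 above).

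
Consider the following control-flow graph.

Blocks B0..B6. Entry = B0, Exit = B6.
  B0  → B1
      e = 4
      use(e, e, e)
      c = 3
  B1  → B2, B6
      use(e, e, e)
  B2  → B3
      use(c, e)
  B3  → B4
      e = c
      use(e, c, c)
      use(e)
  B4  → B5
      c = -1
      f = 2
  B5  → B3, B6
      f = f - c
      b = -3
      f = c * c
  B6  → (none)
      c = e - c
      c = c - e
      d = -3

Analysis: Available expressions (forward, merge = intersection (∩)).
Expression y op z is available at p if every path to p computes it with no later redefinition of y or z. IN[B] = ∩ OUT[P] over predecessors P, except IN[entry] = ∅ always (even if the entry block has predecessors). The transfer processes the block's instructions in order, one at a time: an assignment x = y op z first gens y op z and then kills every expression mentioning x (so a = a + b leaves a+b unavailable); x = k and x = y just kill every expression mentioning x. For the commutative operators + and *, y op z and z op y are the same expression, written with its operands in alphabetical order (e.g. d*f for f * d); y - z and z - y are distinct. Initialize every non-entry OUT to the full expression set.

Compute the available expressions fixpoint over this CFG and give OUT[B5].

Converged values:
  B0:  IN={}  OUT={}
  B1:  IN={}  OUT={}
  B2:  IN={}  OUT={}
  B3:  IN={}  OUT={}
  B4:  IN={}  OUT={}
  B5:  IN={}  OUT={c*c}
  B6:  IN={}  OUT={}

Merge at B5: IN[B5] = OUT[B4] = {}
Applying B5's transfer function to that IN value gives OUT[B5] (row B5 above).

Answer: {c*c}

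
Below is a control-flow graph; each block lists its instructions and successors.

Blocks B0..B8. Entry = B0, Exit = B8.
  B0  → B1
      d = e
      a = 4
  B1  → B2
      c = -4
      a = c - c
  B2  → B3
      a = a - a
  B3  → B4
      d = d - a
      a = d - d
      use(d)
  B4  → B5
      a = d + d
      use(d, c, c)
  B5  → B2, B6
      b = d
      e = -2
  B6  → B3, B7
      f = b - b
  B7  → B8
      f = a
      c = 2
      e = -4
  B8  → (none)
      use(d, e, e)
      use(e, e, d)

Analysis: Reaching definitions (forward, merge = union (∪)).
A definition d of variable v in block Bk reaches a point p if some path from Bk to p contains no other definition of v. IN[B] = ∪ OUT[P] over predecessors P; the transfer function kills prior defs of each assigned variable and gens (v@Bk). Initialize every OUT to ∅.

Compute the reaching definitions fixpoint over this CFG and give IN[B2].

Per-block solution:
  B0: | IN={} | OUT={a@B0, d@B0}
  B1: | IN={a@B0, d@B0} | OUT={a@B1, c@B1, d@B0}
  B2: | IN={a@B1, a@B4, b@B5, c@B1, d@B0, d@B3, e@B5, f@B6} | OUT={a@B2, b@B5, c@B1, d@B0, d@B3, e@B5, f@B6}
  B3: | IN={a@B2, a@B4, b@B5, c@B1, d@B0, d@B3, e@B5, f@B6} | OUT={a@B3, b@B5, c@B1, d@B3, e@B5, f@B6}
  B4: | IN={a@B3, b@B5, c@B1, d@B3, e@B5, f@B6} | OUT={a@B4, b@B5, c@B1, d@B3, e@B5, f@B6}
  B5: | IN={a@B4, b@B5, c@B1, d@B3, e@B5, f@B6} | OUT={a@B4, b@B5, c@B1, d@B3, e@B5, f@B6}
  B6: | IN={a@B4, b@B5, c@B1, d@B3, e@B5, f@B6} | OUT={a@B4, b@B5, c@B1, d@B3, e@B5, f@B6}
  B7: | IN={a@B4, b@B5, c@B1, d@B3, e@B5, f@B6} | OUT={a@B4, b@B5, c@B7, d@B3, e@B7, f@B7}
  B8: | IN={a@B4, b@B5, c@B7, d@B3, e@B7, f@B7} | OUT={a@B4, b@B5, c@B7, d@B3, e@B7, f@B7}

Merge at B2: IN[B2] = OUT[B1] ⊔ OUT[B5] = {a@B1, a@B4, b@B5, c@B1, d@B0, d@B3, e@B5, f@B6}

Answer: {a@B1, a@B4, b@B5, c@B1, d@B0, d@B3, e@B5, f@B6}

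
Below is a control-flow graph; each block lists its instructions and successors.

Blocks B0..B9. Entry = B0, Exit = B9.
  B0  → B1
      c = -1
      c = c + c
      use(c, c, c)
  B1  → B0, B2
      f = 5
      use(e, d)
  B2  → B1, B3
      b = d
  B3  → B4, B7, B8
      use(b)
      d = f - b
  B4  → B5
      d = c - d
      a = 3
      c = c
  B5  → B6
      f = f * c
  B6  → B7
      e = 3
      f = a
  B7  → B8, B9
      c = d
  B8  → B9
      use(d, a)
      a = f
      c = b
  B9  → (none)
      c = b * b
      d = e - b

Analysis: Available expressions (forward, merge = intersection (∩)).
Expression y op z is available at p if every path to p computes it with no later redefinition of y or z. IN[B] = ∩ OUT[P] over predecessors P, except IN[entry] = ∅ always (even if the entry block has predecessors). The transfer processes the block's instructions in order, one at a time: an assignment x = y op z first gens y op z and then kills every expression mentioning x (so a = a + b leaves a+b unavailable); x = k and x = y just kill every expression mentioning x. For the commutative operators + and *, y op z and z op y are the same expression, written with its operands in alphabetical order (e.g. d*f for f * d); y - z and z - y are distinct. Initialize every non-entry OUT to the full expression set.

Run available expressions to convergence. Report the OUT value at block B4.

Converged values:
  B0: | IN={} | OUT={}
  B1: | IN={} | OUT={}
  B2: | IN={} | OUT={}
  B3: | IN={} | OUT={f-b}
  B4: | IN={f-b} | OUT={f-b}
  B5: | IN={f-b} | OUT={}
  B6: | IN={} | OUT={}
  B7: | IN={} | OUT={}
  B8: | IN={} | OUT={}
  B9: | IN={} | OUT={b*b, e-b}

Merge at B4: IN[B4] = OUT[B3] = {f-b}
Applying B4's transfer function to that IN value gives OUT[B4] (row B4 above).

Answer: {f-b}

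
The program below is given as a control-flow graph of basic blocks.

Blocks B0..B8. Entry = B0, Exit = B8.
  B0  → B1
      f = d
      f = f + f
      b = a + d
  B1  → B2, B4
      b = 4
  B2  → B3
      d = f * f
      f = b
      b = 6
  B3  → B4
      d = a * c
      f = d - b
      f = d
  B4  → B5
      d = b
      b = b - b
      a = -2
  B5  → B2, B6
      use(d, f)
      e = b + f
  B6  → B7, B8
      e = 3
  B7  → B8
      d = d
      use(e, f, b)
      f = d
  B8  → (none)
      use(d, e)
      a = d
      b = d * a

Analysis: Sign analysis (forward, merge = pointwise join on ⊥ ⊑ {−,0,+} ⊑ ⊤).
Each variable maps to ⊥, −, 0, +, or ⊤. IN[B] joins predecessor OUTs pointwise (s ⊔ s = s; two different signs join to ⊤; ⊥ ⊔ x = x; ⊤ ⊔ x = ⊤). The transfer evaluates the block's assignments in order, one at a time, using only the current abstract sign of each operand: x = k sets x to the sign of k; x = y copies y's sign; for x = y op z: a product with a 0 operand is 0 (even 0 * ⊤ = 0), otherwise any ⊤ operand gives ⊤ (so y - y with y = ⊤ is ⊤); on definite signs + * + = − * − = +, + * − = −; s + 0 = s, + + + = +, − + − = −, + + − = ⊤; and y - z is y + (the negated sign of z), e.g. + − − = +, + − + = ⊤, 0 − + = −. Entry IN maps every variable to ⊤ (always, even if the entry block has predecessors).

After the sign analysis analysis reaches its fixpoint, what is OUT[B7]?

Converged values:
  B0:   IN=(all ⊤)   OUT=(all ⊤)
  B1:   IN=(all ⊤)   OUT={b:+; rest ⊤}
  B2:   IN=(all ⊤)   OUT={b:+; rest ⊤}
  B3:   IN={b:+; rest ⊤}   OUT={b:+; rest ⊤}
  B4:   IN={b:+; rest ⊤}   OUT={a:-, d:+; rest ⊤}
  B5:   IN={a:-, d:+; rest ⊤}   OUT={a:-, d:+; rest ⊤}
  B6:   IN={a:-, d:+; rest ⊤}   OUT={a:-, d:+, e:+; rest ⊤}
  B7:   IN={a:-, d:+, e:+; rest ⊤}   OUT={a:-, d:+, e:+, f:+; rest ⊤}
  B8:   IN={a:-, d:+, e:+; rest ⊤}   OUT={a:+, b:+, d:+, e:+; rest ⊤}

Merge at B7: IN[B7] = OUT[B6] = {a: -, b: ⊤, c: ⊤, d: +, e: +, f: ⊤}
Applying B7's transfer function to that IN value gives OUT[B7] (row B7 above).

Answer: {a: -, b: ⊤, c: ⊤, d: +, e: +, f: +}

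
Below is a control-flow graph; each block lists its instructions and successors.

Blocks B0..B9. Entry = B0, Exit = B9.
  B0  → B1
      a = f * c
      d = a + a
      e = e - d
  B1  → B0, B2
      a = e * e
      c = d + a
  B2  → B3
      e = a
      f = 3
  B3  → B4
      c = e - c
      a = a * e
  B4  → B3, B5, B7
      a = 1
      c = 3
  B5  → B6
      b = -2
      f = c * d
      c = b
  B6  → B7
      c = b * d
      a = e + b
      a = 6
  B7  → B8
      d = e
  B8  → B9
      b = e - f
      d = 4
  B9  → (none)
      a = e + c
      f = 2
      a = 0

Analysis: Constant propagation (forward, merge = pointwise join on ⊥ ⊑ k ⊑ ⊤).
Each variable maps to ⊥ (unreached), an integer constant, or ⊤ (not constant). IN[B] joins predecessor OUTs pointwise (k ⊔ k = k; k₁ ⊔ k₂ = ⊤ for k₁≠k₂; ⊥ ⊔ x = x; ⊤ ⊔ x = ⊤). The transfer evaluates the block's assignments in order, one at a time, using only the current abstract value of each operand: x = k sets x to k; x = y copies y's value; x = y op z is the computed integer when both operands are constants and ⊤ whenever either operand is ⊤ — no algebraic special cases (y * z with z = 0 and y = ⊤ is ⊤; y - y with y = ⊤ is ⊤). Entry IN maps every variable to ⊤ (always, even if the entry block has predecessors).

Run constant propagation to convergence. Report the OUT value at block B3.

Fixpoint table:
  B0:   IN=(all ⊤)   OUT=(all ⊤)
  B1:   IN=(all ⊤)   OUT=(all ⊤)
  B2:   IN=(all ⊤)   OUT={f:3; rest ⊤}
  B3:   IN={f:3; rest ⊤}   OUT={f:3; rest ⊤}
  B4:   IN={f:3; rest ⊤}   OUT={a:1, c:3, f:3; rest ⊤}
  B5:   IN={a:1, c:3, f:3; rest ⊤}   OUT={a:1, b:-2, c:-2; rest ⊤}
  B6:   IN={a:1, b:-2, c:-2; rest ⊤}   OUT={a:6, b:-2; rest ⊤}
  B7:   IN=(all ⊤)   OUT=(all ⊤)
  B8:   IN=(all ⊤)   OUT={d:4; rest ⊤}
  B9:   IN={d:4; rest ⊤}   OUT={a:0, d:4, f:2; rest ⊤}

Merge at B3: IN[B3] = OUT[B2] ⊔ OUT[B4] = {a: ⊤, b: ⊤, c: ⊤, d: ⊤, e: ⊤, f: 3}
Applying B3's transfer function to that IN value gives OUT[B3] (row B3 above).

Answer: {a: ⊤, b: ⊤, c: ⊤, d: ⊤, e: ⊤, f: 3}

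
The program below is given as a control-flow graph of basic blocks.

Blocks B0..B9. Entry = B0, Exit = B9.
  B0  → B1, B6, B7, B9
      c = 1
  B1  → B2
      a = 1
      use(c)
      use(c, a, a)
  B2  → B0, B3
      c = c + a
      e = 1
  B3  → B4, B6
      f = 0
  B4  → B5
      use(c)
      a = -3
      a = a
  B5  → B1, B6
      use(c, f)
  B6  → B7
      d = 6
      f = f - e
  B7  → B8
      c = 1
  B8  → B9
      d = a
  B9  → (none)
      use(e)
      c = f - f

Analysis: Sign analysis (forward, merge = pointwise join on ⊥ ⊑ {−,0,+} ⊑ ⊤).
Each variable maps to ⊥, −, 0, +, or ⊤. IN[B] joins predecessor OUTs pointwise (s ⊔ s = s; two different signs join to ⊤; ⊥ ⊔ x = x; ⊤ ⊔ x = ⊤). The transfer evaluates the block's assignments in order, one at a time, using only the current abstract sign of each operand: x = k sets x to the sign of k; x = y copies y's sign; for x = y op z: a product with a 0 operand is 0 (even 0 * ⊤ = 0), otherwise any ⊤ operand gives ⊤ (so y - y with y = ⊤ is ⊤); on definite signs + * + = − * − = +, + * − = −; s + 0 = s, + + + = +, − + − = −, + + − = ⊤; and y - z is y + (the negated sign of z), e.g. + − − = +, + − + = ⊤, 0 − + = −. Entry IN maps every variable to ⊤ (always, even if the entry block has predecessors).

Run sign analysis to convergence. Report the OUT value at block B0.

Per-block solution:
  B0: | IN=(all ⊤) | OUT={c:+; rest ⊤}
  B1: | IN={c:+; rest ⊤} | OUT={a:+, c:+; rest ⊤}
  B2: | IN={a:+, c:+; rest ⊤} | OUT={a:+, c:+, e:+; rest ⊤}
  B3: | IN={a:+, c:+, e:+; rest ⊤} | OUT={a:+, c:+, e:+, f:0; rest ⊤}
  B4: | IN={a:+, c:+, e:+, f:0; rest ⊤} | OUT={a:-, c:+, e:+, f:0; rest ⊤}
  B5: | IN={a:-, c:+, e:+, f:0; rest ⊤} | OUT={a:-, c:+, e:+, f:0; rest ⊤}
  B6: | IN={c:+; rest ⊤} | OUT={c:+, d:+; rest ⊤}
  B7: | IN={c:+; rest ⊤} | OUT={c:+; rest ⊤}
  B8: | IN={c:+; rest ⊤} | OUT={c:+; rest ⊤}
  B9: | IN={c:+; rest ⊤} | OUT=(all ⊤)

Merge at B0 (entry node, so the boundary value (all ⊤) is joined with the incoming edge(s)): IN[B0] = (all ⊤) ⊔ OUT[B2] = {a: ⊤, b: ⊤, c: ⊤, d: ⊤, e: ⊤, f: ⊤}
Applying B0's transfer function to that IN value gives OUT[B0] (row B0 above).

Answer: {a: ⊤, b: ⊤, c: +, d: ⊤, e: ⊤, f: ⊤}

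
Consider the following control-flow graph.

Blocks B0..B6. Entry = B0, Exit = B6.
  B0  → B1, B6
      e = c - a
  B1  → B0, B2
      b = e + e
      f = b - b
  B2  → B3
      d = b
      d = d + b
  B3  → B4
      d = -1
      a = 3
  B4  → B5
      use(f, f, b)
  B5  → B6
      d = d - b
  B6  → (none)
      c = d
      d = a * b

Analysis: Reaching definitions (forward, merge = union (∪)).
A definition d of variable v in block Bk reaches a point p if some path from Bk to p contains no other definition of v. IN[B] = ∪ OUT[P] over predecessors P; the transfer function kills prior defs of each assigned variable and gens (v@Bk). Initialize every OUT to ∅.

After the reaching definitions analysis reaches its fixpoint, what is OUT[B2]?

Answer: {b@B1, d@B2, e@B0, f@B1}

Derivation:
Per-block solution:
  B0: | IN={b@B1, e@B0, f@B1} | OUT={b@B1, e@B0, f@B1}
  B1: | IN={b@B1, e@B0, f@B1} | OUT={b@B1, e@B0, f@B1}
  B2: | IN={b@B1, e@B0, f@B1} | OUT={b@B1, d@B2, e@B0, f@B1}
  B3: | IN={b@B1, d@B2, e@B0, f@B1} | OUT={a@B3, b@B1, d@B3, e@B0, f@B1}
  B4: | IN={a@B3, b@B1, d@B3, e@B0, f@B1} | OUT={a@B3, b@B1, d@B3, e@B0, f@B1}
  B5: | IN={a@B3, b@B1, d@B3, e@B0, f@B1} | OUT={a@B3, b@B1, d@B5, e@B0, f@B1}
  B6: | IN={a@B3, b@B1, d@B5, e@B0, f@B1} | OUT={a@B3, b@B1, c@B6, d@B6, e@B0, f@B1}

Merge at B2: IN[B2] = OUT[B1] = {b@B1, e@B0, f@B1}
Applying B2's transfer function to that IN value gives OUT[B2] (row B2 above).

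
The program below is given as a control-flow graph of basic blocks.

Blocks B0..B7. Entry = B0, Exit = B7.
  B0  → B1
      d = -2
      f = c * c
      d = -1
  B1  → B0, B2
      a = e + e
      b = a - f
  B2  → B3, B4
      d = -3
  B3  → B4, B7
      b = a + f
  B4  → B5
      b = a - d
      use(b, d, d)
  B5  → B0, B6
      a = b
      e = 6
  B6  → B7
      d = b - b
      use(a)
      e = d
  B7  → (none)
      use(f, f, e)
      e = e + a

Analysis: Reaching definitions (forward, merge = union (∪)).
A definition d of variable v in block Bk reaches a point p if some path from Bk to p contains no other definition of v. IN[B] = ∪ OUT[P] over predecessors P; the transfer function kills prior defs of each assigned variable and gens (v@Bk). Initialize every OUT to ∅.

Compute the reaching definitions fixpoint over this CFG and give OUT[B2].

Fixpoint table:
  B0:   IN={a@B1, a@B5, b@B1, b@B4, d@B0, d@B2, e@B5, f@B0}   OUT={a@B1, a@B5, b@B1, b@B4, d@B0, e@B5, f@B0}
  B1:   IN={a@B1, a@B5, b@B1, b@B4, d@B0, e@B5, f@B0}   OUT={a@B1, b@B1, d@B0, e@B5, f@B0}
  B2:   IN={a@B1, b@B1, d@B0, e@B5, f@B0}   OUT={a@B1, b@B1, d@B2, e@B5, f@B0}
  B3:   IN={a@B1, b@B1, d@B2, e@B5, f@B0}   OUT={a@B1, b@B3, d@B2, e@B5, f@B0}
  B4:   IN={a@B1, b@B1, b@B3, d@B2, e@B5, f@B0}   OUT={a@B1, b@B4, d@B2, e@B5, f@B0}
  B5:   IN={a@B1, b@B4, d@B2, e@B5, f@B0}   OUT={a@B5, b@B4, d@B2, e@B5, f@B0}
  B6:   IN={a@B5, b@B4, d@B2, e@B5, f@B0}   OUT={a@B5, b@B4, d@B6, e@B6, f@B0}
  B7:   IN={a@B1, a@B5, b@B3, b@B4, d@B2, d@B6, e@B5, e@B6, f@B0}   OUT={a@B1, a@B5, b@B3, b@B4, d@B2, d@B6, e@B7, f@B0}

Merge at B2: IN[B2] = OUT[B1] = {a@B1, b@B1, d@B0, e@B5, f@B0}
Applying B2's transfer function to that IN value gives OUT[B2] (row B2 above).

Answer: {a@B1, b@B1, d@B2, e@B5, f@B0}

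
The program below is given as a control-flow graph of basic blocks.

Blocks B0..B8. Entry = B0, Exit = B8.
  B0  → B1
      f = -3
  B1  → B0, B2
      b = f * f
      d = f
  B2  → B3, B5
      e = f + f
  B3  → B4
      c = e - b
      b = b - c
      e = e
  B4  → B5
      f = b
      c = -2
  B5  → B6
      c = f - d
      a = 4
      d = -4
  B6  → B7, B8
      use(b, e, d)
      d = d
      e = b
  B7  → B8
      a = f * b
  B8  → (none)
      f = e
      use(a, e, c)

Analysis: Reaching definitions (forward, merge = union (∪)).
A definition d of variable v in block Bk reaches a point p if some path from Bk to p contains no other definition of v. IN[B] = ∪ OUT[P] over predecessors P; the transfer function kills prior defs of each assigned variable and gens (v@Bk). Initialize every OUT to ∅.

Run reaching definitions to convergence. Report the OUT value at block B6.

Answer: {a@B5, b@B1, b@B3, c@B5, d@B6, e@B6, f@B0, f@B4}

Working:
Per-block solution:
  B0:  IN={b@B1, d@B1, f@B0}  OUT={b@B1, d@B1, f@B0}
  B1:  IN={b@B1, d@B1, f@B0}  OUT={b@B1, d@B1, f@B0}
  B2:  IN={b@B1, d@B1, f@B0}  OUT={b@B1, d@B1, e@B2, f@B0}
  B3:  IN={b@B1, d@B1, e@B2, f@B0}  OUT={b@B3, c@B3, d@B1, e@B3, f@B0}
  B4:  IN={b@B3, c@B3, d@B1, e@B3, f@B0}  OUT={b@B3, c@B4, d@B1, e@B3, f@B4}
  B5:  IN={b@B1, b@B3, c@B4, d@B1, e@B2, e@B3, f@B0, f@B4}  OUT={a@B5, b@B1, b@B3, c@B5, d@B5, e@B2, e@B3, f@B0, f@B4}
  B6:  IN={a@B5, b@B1, b@B3, c@B5, d@B5, e@B2, e@B3, f@B0, f@B4}  OUT={a@B5, b@B1, b@B3, c@B5, d@B6, e@B6, f@B0, f@B4}
  B7:  IN={a@B5, b@B1, b@B3, c@B5, d@B6, e@B6, f@B0, f@B4}  OUT={a@B7, b@B1, b@B3, c@B5, d@B6, e@B6, f@B0, f@B4}
  B8:  IN={a@B5, a@B7, b@B1, b@B3, c@B5, d@B6, e@B6, f@B0, f@B4}  OUT={a@B5, a@B7, b@B1, b@B3, c@B5, d@B6, e@B6, f@B8}

Merge at B6: IN[B6] = OUT[B5] = {a@B5, b@B1, b@B3, c@B5, d@B5, e@B2, e@B3, f@B0, f@B4}
Applying B6's transfer function to that IN value gives OUT[B6] (row B6 above).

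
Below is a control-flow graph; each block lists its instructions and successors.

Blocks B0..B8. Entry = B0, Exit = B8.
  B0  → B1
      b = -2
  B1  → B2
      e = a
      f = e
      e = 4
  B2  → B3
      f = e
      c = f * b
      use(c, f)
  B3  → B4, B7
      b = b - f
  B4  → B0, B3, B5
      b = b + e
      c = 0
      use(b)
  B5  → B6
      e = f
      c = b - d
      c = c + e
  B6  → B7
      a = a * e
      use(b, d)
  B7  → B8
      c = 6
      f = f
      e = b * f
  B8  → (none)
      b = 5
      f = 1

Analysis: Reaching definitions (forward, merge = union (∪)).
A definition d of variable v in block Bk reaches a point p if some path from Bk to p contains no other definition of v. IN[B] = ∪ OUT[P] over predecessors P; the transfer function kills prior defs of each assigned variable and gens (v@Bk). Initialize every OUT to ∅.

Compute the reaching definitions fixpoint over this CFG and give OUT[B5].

Per-block solution:
  B0: | IN={b@B4, c@B4, e@B1, f@B2} | OUT={b@B0, c@B4, e@B1, f@B2}
  B1: | IN={b@B0, c@B4, e@B1, f@B2} | OUT={b@B0, c@B4, e@B1, f@B1}
  B2: | IN={b@B0, c@B4, e@B1, f@B1} | OUT={b@B0, c@B2, e@B1, f@B2}
  B3: | IN={b@B0, b@B4, c@B2, c@B4, e@B1, f@B2} | OUT={b@B3, c@B2, c@B4, e@B1, f@B2}
  B4: | IN={b@B3, c@B2, c@B4, e@B1, f@B2} | OUT={b@B4, c@B4, e@B1, f@B2}
  B5: | IN={b@B4, c@B4, e@B1, f@B2} | OUT={b@B4, c@B5, e@B5, f@B2}
  B6: | IN={b@B4, c@B5, e@B5, f@B2} | OUT={a@B6, b@B4, c@B5, e@B5, f@B2}
  B7: | IN={a@B6, b@B3, b@B4, c@B2, c@B4, c@B5, e@B1, e@B5, f@B2} | OUT={a@B6, b@B3, b@B4, c@B7, e@B7, f@B7}
  B8: | IN={a@B6, b@B3, b@B4, c@B7, e@B7, f@B7} | OUT={a@B6, b@B8, c@B7, e@B7, f@B8}

Merge at B5: IN[B5] = OUT[B4] = {b@B4, c@B4, e@B1, f@B2}
Applying B5's transfer function to that IN value gives OUT[B5] (row B5 above).

Answer: {b@B4, c@B5, e@B5, f@B2}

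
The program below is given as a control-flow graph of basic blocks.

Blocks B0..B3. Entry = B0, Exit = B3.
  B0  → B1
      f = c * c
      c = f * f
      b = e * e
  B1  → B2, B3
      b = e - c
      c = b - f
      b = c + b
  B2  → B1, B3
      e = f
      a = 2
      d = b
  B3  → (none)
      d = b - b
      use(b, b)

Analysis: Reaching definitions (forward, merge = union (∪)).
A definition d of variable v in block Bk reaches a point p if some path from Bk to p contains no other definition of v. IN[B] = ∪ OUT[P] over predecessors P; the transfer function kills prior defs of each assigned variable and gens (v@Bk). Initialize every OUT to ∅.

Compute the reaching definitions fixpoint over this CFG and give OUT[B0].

Answer: {b@B0, c@B0, f@B0}

Derivation:
Per-block solution:
  B0:  IN={}  OUT={b@B0, c@B0, f@B0}
  B1:  IN={a@B2, b@B0, b@B1, c@B0, c@B1, d@B2, e@B2, f@B0}  OUT={a@B2, b@B1, c@B1, d@B2, e@B2, f@B0}
  B2:  IN={a@B2, b@B1, c@B1, d@B2, e@B2, f@B0}  OUT={a@B2, b@B1, c@B1, d@B2, e@B2, f@B0}
  B3:  IN={a@B2, b@B1, c@B1, d@B2, e@B2, f@B0}  OUT={a@B2, b@B1, c@B1, d@B3, e@B2, f@B0}

B0 is the boundary node: IN[B0] = {}
Applying B0's transfer function to that IN value gives OUT[B0] (row B0 above).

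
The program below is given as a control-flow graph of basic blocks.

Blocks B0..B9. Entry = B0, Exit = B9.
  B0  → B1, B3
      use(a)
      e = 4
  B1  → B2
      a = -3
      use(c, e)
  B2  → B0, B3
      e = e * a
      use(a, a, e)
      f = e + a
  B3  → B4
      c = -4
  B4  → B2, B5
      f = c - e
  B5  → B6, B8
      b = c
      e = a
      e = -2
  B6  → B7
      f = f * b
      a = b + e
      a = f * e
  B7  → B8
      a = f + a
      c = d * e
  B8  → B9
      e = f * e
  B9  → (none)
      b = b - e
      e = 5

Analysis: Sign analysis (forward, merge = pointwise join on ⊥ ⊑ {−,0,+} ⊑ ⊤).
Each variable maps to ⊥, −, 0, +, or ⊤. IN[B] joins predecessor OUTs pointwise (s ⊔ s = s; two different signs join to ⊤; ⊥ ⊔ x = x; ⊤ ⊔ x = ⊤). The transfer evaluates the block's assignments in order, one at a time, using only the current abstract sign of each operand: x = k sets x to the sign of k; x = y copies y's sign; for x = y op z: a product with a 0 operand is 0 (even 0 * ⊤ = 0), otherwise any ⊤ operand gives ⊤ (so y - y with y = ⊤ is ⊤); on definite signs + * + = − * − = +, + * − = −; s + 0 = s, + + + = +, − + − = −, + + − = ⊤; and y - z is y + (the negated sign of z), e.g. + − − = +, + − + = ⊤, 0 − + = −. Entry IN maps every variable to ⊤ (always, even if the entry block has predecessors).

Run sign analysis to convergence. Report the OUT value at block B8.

Per-block solution:
  B0: | IN=(all ⊤) | OUT={e:+; rest ⊤}
  B1: | IN={e:+; rest ⊤} | OUT={a:-, e:+; rest ⊤}
  B2: | IN=(all ⊤) | OUT=(all ⊤)
  B3: | IN=(all ⊤) | OUT={c:-; rest ⊤}
  B4: | IN={c:-; rest ⊤} | OUT={c:-; rest ⊤}
  B5: | IN={c:-; rest ⊤} | OUT={b:-, c:-, e:-; rest ⊤}
  B6: | IN={b:-, c:-, e:-; rest ⊤} | OUT={b:-, c:-, e:-; rest ⊤}
  B7: | IN={b:-, c:-, e:-; rest ⊤} | OUT={b:-, e:-; rest ⊤}
  B8: | IN={b:-, e:-; rest ⊤} | OUT={b:-; rest ⊤}
  B9: | IN={b:-; rest ⊤} | OUT={e:+; rest ⊤}

Merge at B8: IN[B8] = OUT[B5] ⊔ OUT[B7] = {a: ⊤, b: -, c: ⊤, d: ⊤, e: -, f: ⊤}
Applying B8's transfer function to that IN value gives OUT[B8] (row B8 above).

Answer: {a: ⊤, b: -, c: ⊤, d: ⊤, e: ⊤, f: ⊤}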